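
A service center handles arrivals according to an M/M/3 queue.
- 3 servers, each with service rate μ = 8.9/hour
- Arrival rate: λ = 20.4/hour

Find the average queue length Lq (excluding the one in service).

Traffic intensity: ρ = λ/(cμ) = 20.4/(3×8.9) = 0.7640
Since ρ = 0.7640 < 1, system is stable.
Offered load a = λ/μ = cρ = 20.4/8.9 = 2.2921
P₀ = [ Σₙ₌₀^2 aⁿ/n! + a^3/(3!(1-ρ)) ]⁻¹
Σ = a^0/0! + a^1/1! + a^2/2! = 1.00000 + 2.29213 + 2.62694 = 5.9191
a^3/(3!(1-ρ)) = 12.0426/(6 × 0.235955) = 8.5063
P₀ = 1/(5.9191 + 8.5063) = 0.06932
Lq = P₀·a^3·ρ / (3!(1-ρ)²) = 0.06932 × 12.0426 × 0.7640 / (6 × 0.05567) = 1.9094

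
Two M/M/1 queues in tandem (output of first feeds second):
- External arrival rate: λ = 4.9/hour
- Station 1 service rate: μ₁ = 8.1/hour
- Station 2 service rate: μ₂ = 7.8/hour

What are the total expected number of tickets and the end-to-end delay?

By Jackson's theorem, each station behaves as independent M/M/1.
Station 1: ρ₁ = 4.9/8.1 = 0.6049, L₁ = ρ₁/(1-ρ₁) = λ/(μ₁-λ) = 4.9/3.20 = 1.53125
Station 2: ρ₂ = 4.9/7.8 = 0.6282, L₂ = ρ₂/(1-ρ₂) = λ/(μ₂-λ) = 4.9/2.90 = 1.68966
Total: L = L₁ + L₂ = 1.53125 + 1.68966 = 3.2209
W = L/λ = 3.2209/4.9 = 0.6573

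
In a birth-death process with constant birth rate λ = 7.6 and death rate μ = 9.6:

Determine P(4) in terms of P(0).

For constant rates: P(n)/P(0) = (λ/μ)^n
P(4)/P(0) = (7.6/9.6)^4 = 0.79167^4 = 0.3928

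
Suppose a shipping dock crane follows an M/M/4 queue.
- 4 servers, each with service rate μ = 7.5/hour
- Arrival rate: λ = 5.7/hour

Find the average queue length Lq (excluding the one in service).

Traffic intensity: ρ = λ/(cμ) = 5.7/(4×7.5) = 0.1900
Since ρ = 0.1900 < 1, system is stable.
Offered load a = λ/μ = cρ = 5.7/7.5 = 0.7600
P₀ = [ Σₙ₌₀^3 aⁿ/n! + a^4/(4!(1-ρ)) ]⁻¹
Σ = a^0/0! + a^1/1! + a^2/2! + a^3/3! = 1.0000 + 0.7600 + 0.2888 + 0.07316 = 2.1220
a^4/(4!(1-ρ)) = 0.3336/(24 × 0.8100) = 0.01716
P₀ = 1/(2.1220 + 0.01716) = 0.4675
Lq = P₀·a^4·ρ / (4!(1-ρ)²) = 0.4675 × 0.3336 × 0.1900 / (24 × 0.6561) = 0.001882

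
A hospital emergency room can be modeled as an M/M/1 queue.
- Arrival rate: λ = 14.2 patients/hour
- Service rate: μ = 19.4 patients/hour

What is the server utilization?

Server utilization: ρ = λ/μ
ρ = 14.2/19.4 = 0.7320
The server is busy 73.20% of the time.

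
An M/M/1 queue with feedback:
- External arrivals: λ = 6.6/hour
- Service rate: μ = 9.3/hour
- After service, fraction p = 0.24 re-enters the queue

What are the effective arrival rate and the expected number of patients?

Effective arrival rate: λ_eff = λ/(1-p) = 6.6/(1-0.24) = 6.6/0.76 = 8.684211
ρ = λ_eff/μ = 8.684211/9.3 = 0.9337861
L = ρ/(1-ρ) = 0.9337861/(1-0.9337861) = 14.1026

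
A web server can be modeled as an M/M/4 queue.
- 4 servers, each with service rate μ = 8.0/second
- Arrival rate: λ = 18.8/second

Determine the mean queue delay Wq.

Traffic intensity: ρ = λ/(cμ) = 18.8/(4×8.0) = 0.5875
Since ρ = 0.5875 < 1, system is stable.
Offered load a = λ/μ = cρ = 18.8/8.0 = 2.3500
P₀ = [ Σₙ₌₀^3 aⁿ/n! + a^4/(4!(1-ρ)) ]⁻¹
Σ = a^0/0! + a^1/1! + a^2/2! + a^3/3! = 1.00000 + 2.35000 + 2.76125 + 2.16298 = 8.2742
a^4/(4!(1-ρ)) = 30.4980/(24 × 0.4125) = 3.0806
P₀ = 1/(8.2742 + 3.0806) = 0.08807
Lq = P₀·a^4·ρ / (4!(1-ρ)²) = 0.088068 × 30.4980 × 0.58750 / (24 × 0.17016) = 0.3864
Wq = Lq/λ = 0.3864/18.8 = 0.02055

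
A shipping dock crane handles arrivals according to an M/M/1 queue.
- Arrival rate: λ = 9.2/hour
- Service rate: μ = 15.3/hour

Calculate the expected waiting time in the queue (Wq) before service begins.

First, compute utilization: ρ = λ/μ = 9.2/15.3 = 0.6013
For M/M/1: Wq = λ/(μ(μ-λ))
Wq = 9.2/(15.3 × (15.3-9.2))
Wq = 9.2/(15.3 × 6.10)
Wq = 0.09857 hours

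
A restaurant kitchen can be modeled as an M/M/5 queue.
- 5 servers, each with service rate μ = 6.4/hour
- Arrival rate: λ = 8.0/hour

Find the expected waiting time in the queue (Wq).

Traffic intensity: ρ = λ/(cμ) = 8.0/(5×6.4) = 0.2500
Since ρ = 0.2500 < 1, system is stable.
Offered load a = λ/μ = cρ = 8.0/6.4 = 1.2500
P₀ = [ Σₙ₌₀^4 aⁿ/n! + a^5/(5!(1-ρ)) ]⁻¹
Σ = a^0/0! + a^1/1! + a^2/2! + a^3/3! + a^4/4! = 1.0000 + 1.2500 + 0.78125 + 0.32552 + 0.10173 = 3.4585
a^5/(5!(1-ρ)) = 3.0518/(120 × 0.7500) = 0.03391
P₀ = 1/(3.4585 + 0.03391) = 0.2863
Lq = P₀·a^5·ρ / (5!(1-ρ)²) = 0.2863 × 3.0518 × 0.2500 / (120 × 0.5625) = 0.003236
Wq = Lq/λ = 0.003236/8.0 = 0.0004045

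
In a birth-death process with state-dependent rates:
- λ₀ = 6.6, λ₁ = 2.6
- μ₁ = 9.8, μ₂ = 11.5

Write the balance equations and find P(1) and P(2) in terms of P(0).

Balance equations:
State 0: λ₀P₀ = μ₁P₁ → P₁ = (λ₀/μ₁)P₀ = (6.6/9.8)P₀ = 0.6735P₀
State 1: P₂ = (λ₀λ₁)/(μ₁μ₂)P₀ = (6.6×2.6)/(9.8×11.5)P₀ = 0.1523P₀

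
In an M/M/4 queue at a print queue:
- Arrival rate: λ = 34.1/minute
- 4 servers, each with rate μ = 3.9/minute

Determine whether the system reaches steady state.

Stability requires ρ = λ/(cμ) < 1
ρ = 34.1/(4 × 3.9) = 34.1/15.60 = 2.1859
Since 2.1859 ≥ 1, the system is UNSTABLE.
Need c > λ/μ = 34.1/3.9 = 8.74.
Minimum servers needed: c = 9.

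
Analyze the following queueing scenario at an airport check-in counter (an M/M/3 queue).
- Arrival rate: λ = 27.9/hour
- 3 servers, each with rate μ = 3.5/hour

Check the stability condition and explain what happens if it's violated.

Stability requires ρ = λ/(cμ) < 1
ρ = 27.9/(3 × 3.5) = 27.9/10.50 = 2.6571
Since 2.6571 ≥ 1, the system is UNSTABLE.
Need c > λ/μ = 27.9/3.5 = 7.97.
Minimum servers needed: c = 8.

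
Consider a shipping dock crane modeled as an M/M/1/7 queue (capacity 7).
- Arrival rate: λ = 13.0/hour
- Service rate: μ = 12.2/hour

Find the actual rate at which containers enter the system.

ρ = λ/μ = 13.0/12.2 = 1.06557
P₀ = (1-ρ)/(1-ρ^(K+1)) = (1-1.06557)/(1-1.06557^8) = -0.06557/-0.6621 = 0.09903
P_K = P₀×ρ^K = 0.09903 × 1.06557^7 = 0.09903 × 1.5598 = 0.1545
λ_eff = λ(1-P_K) = 13.0 × (1 - 0.15448) = 13.0 × 0.84552 = 10.9918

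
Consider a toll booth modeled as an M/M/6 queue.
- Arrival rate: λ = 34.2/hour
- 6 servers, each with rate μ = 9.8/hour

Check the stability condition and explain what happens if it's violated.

Stability requires ρ = λ/(cμ) < 1
ρ = 34.2/(6 × 9.8) = 34.2/58.80 = 0.5816
Since 0.5816 < 1, the system is STABLE.
The servers are busy 58.16% of the time.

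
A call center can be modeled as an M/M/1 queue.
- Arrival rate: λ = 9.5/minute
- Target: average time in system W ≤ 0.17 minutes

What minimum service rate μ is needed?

For M/M/1: W = 1/(μ-λ)
Need W ≤ 0.17, so 1/(μ-λ) ≤ 0.17
μ - λ ≥ 1/0.17 = 5.8824
μ ≥ 9.5 + 5.8824 = 15.3824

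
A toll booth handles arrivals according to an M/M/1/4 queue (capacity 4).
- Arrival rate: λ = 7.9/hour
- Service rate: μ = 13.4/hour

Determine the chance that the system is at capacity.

ρ = λ/μ = 7.9/13.4 = 0.58955
P₀ = (1-ρ)/(1-ρ^(K+1)) = (1-0.58955)/(1-0.58955^5) = 0.4104/0.9288 = 0.4419
P_K = P₀×ρ^K = 0.441924 × 0.58955^4 = 0.441924 × 0.120804 = 0.05339
Blocking probability = 5.34%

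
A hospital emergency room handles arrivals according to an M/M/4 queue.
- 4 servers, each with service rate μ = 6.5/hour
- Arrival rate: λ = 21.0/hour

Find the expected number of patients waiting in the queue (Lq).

Traffic intensity: ρ = λ/(cμ) = 21.0/(4×6.5) = 0.8077
Since ρ = 0.8077 < 1, system is stable.
Offered load a = λ/μ = cρ = 21.0/6.5 = 3.2308
P₀ = [ Σₙ₌₀^3 aⁿ/n! + a^4/(4!(1-ρ)) ]⁻¹
Σ = a^0/0! + a^1/1! + a^2/2! + a^3/3! = 1.0000 + 3.2308 + 5.2189 + 5.6204 = 15.0701
a^4/(4!(1-ρ)) = 108.9491/(24 × 0.192308) = 23.6056
P₀ = 1/(15.0701 + 23.6056) = 0.02586
Lq = P₀·a^4·ρ / (4!(1-ρ)²) = 0.025856 × 108.9491 × 0.80769 / (24 × 0.036982) = 2.5635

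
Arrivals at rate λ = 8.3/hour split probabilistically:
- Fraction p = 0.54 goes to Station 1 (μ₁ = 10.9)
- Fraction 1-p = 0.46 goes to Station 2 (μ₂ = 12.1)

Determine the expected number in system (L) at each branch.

Effective rates: λ₁ = 8.3×0.54 = 4.482, λ₂ = 8.3×0.46 = 3.818
Station 1: ρ₁ = 4.482/10.9 = 0.41119, L₁ = ρ₁/(1-ρ₁) = 0.41119/(1-0.41119) = 0.6983
Station 2: ρ₂ = 3.818/12.1 = 0.31554, L₂ = ρ₂/(1-ρ₂) = 0.31554/(1-0.31554) = 0.4610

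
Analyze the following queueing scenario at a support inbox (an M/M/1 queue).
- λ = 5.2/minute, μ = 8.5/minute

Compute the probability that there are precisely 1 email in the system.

ρ = λ/μ = 5.2/8.5 = 0.6118
P(n) = (1-ρ)ρⁿ
P(1) = (1-0.6118) × 0.6118^1
P(1) = 0.3882 × 0.6118
P(1) = 0.2375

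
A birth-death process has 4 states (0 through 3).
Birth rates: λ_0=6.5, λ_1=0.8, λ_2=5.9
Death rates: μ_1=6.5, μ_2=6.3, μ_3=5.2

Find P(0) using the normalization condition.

Ratios P(n)/P(0) = (λ₀···λₙ₋₁)/(μ₁···μₙ):
P(1)/P(0) = (6.5)/(6.5) = 1.0000
P(2)/P(0) = (6.5×0.8)/(6.5×6.3) = 0.1270
P(3)/P(0) = (6.5×0.8×5.9)/(6.5×6.3×5.2) = 0.1441

Normalization: ∑ P(n) = 1
P(0) × (1.0000 + 1.0000 + 0.1270 + 0.1441) = 1
P(0) × 2.2711 = 1
P(0) = 1/2.2711 = 0.4403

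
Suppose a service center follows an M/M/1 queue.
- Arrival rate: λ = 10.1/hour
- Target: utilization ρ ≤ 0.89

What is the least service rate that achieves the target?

ρ = λ/μ, so μ = λ/ρ
μ ≥ 10.1/0.89 = 11.3483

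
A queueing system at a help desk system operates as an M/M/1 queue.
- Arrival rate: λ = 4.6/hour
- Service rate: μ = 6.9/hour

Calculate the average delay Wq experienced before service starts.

First, compute utilization: ρ = λ/μ = 4.6/6.9 = 0.6667
For M/M/1: Wq = λ/(μ(μ-λ))
Wq = 4.6/(6.9 × (6.9-4.6))
Wq = 4.6/(6.9 × 2.30)
Wq = 0.2899 hours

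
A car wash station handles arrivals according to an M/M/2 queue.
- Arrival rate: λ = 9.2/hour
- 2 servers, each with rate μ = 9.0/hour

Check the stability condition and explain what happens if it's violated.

Stability requires ρ = λ/(cμ) < 1
ρ = 9.2/(2 × 9.0) = 9.2/18.00 = 0.5111
Since 0.5111 < 1, the system is STABLE.
The servers are busy 51.11% of the time.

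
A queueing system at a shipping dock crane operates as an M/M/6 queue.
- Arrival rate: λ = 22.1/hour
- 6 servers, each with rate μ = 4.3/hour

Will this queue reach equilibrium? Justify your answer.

Stability requires ρ = λ/(cμ) < 1
ρ = 22.1/(6 × 4.3) = 22.1/25.80 = 0.8566
Since 0.8566 < 1, the system is STABLE.
The servers are busy 85.66% of the time.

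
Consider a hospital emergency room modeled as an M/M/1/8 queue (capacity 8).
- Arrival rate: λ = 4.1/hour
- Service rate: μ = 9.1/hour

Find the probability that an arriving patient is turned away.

ρ = λ/μ = 4.1/9.1 = 0.45055
P₀ = (1-ρ)/(1-ρ^(K+1)) = (1-0.45055)/(1-0.45055^9) = 0.54945/0.99923 = 0.5499
P_K = P₀×ρ^K = 0.5499 × 0.45055^8 = 0.5499 × 0.001698 = 0.0009337
Blocking probability = 0.09337%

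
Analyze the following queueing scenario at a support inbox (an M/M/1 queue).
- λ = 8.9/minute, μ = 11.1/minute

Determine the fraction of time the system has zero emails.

ρ = λ/μ = 8.9/11.1 = 0.8018
P(0) = 1 - ρ = 1 - 0.8018 = 0.1982
The server is idle 19.82% of the time.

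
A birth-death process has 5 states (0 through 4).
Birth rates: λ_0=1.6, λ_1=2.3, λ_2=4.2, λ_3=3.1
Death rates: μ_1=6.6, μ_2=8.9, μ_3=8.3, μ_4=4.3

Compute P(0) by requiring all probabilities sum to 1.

Ratios P(n)/P(0) = (λ₀···λₙ₋₁)/(μ₁···μₙ):
P(1)/P(0) = (1.6)/(6.6) = 0.2424
P(2)/P(0) = (1.6×2.3)/(6.6×8.9) = 0.06265
P(3)/P(0) = (1.6×2.3×4.2)/(6.6×8.9×8.3) = 0.03170
P(4)/P(0) = (1.6×2.3×4.2×3.1)/(6.6×8.9×8.3×4.3) = 0.02285

Normalization: ∑ P(n) = 1
P(0) × (1.0000 + 0.2424 + 0.06265 + 0.03170 + 0.02285) = 1
P(0) × 1.3596 = 1
P(0) = 1/1.3596 = 0.7355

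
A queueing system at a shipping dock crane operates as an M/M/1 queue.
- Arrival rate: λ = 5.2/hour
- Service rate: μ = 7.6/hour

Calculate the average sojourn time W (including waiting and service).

First, compute utilization: ρ = λ/μ = 5.2/7.6 = 0.6842
For M/M/1: W = 1/(μ-λ)
W = 1/(7.6-5.2) = 1/2.40
W = 0.4167 hours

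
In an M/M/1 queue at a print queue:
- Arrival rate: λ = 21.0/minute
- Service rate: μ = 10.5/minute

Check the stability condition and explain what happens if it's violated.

Stability requires ρ = λ/(cμ) < 1
ρ = 21.0/(1 × 10.5) = 21.0/10.50 = 2.0000
Since 2.0000 ≥ 1, the system is UNSTABLE.
Queue grows without bound. Need μ > λ = 21.0.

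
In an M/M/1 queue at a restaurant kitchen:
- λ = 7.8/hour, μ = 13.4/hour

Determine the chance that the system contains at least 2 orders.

ρ = λ/μ = 7.8/13.4 = 0.5821
P(N ≥ n) = ρⁿ
P(N ≥ 2) = 0.5821^2
P(N ≥ 2) = 0.3388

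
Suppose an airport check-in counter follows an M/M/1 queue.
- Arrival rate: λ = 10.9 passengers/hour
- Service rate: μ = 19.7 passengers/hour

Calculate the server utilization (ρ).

Server utilization: ρ = λ/μ
ρ = 10.9/19.7 = 0.5533
The server is busy 55.33% of the time.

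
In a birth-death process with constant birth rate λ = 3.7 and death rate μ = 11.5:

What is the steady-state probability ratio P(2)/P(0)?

For constant rates: P(n)/P(0) = (λ/μ)^n
P(2)/P(0) = (3.7/11.5)^2 = 0.3217^2 = 0.1035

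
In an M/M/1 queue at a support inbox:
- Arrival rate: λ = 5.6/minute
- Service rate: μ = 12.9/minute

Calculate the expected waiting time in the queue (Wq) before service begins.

First, compute utilization: ρ = λ/μ = 5.6/12.9 = 0.4341
For M/M/1: Wq = λ/(μ(μ-λ))
Wq = 5.6/(12.9 × (12.9-5.6))
Wq = 5.6/(12.9 × 7.30)
Wq = 0.05947 minutes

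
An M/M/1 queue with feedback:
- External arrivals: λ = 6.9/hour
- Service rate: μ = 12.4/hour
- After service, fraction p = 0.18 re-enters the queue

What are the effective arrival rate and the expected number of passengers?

Effective arrival rate: λ_eff = λ/(1-p) = 6.9/(1-0.18) = 6.9/0.82 = 8.4146
ρ = λ_eff/μ = 8.4146/12.4 = 0.6786
L = ρ/(1-ρ) = 0.6786/(1-0.6786) = 2.1114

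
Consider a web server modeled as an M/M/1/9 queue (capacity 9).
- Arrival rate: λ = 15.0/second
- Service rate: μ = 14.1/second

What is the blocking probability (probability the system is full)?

ρ = λ/μ = 15.0/14.1 = 1.06383
P₀ = (1-ρ)/(1-ρ^(K+1)) = (1-1.06383)/(1-1.06383^10) = -0.063830/-0.85662 = 0.07451
P_K = P₀×ρ^K = 0.07451 × 1.06383^9 = 0.07451 × 1.7452 = 0.1300
Blocking probability = 13.00%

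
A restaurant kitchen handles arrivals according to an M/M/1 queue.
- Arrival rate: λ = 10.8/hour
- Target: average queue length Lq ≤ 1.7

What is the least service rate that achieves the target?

For M/M/1: Lq = λ²/(μ(μ-λ))
Need Lq ≤ 1.7, i.e. μ(μ-λ) ≥ λ²/1.7
μ² - 10.8μ - 116.64/1.7 ≥ 0  →  μ² - 10.8μ - 68.611765 ≥ 0
Quadratic formula (positive root): μ = [λ + √(λ² + 4×68.611765)]/2
Discriminant: 116.64 + 4×68.611765 = 391.0871, √391.0871 = 19.7759
μ ≥ (10.8 + 19.7759)/2 = 15.2880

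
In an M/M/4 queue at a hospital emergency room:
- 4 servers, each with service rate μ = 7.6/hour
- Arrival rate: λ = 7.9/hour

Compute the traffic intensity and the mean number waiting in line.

Traffic intensity: ρ = λ/(cμ) = 7.9/(4×7.6) = 0.2599
Since ρ = 0.2599 < 1, system is stable.
Offered load a = λ/μ = cρ = 7.9/7.6 = 1.0395
P₀ = [ Σₙ₌₀^3 aⁿ/n! + a^4/(4!(1-ρ)) ]⁻¹
Σ = a^0/0! + a^1/1! + a^2/2! + a^3/3! = 1.0000 + 1.0395 + 0.54025 + 0.18719 = 2.7669
a^4/(4!(1-ρ)) = 1.1675/(24 × 0.7401) = 0.06573
P₀ = 1/(2.7669 + 0.06573) = 0.3530
Lq = P₀·a^4·ρ / (4!(1-ρ)²) = 0.3530 × 1.1675 × 0.2599 / (24 × 0.5478) = 0.008147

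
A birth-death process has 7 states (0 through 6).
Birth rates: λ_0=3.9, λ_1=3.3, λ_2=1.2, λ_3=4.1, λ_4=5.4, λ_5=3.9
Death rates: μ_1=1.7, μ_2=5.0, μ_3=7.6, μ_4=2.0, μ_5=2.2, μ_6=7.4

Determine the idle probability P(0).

Ratios P(n)/P(0) = (λ₀···λₙ₋₁)/(μ₁···μₙ):
P(1)/P(0) = (3.9)/(1.7) = 2.2941
P(2)/P(0) = (3.9×3.3)/(1.7×5.0) = 1.5141
P(3)/P(0) = (3.9×3.3×1.2)/(1.7×5.0×7.6) = 0.2391
P(4)/P(0) = (3.9×3.3×1.2×4.1)/(1.7×5.0×7.6×2.0) = 0.4901
P(5)/P(0) = (3.9×3.3×1.2×4.1×5.4)/(1.7×5.0×7.6×2.0×2.2) = 1.2030
P(6)/P(0) = (3.9×3.3×1.2×4.1×5.4×3.9)/(1.7×5.0×7.6×2.0×2.2×7.4) = 0.6340

Normalization: ∑ P(n) = 1
P(0) × (1.0000 + 2.2941 + 1.5141 + 0.2391 + 0.4901 + 1.2030 + 0.6340) = 1
P(0) × 7.3744 = 1
P(0) = 1/7.3744 = 0.1356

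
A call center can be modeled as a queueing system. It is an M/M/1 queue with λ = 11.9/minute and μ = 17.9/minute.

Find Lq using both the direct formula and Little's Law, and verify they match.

Method 1 (direct): Lq = λ²/(μ(μ-λ)) = 141.61/(17.9 × 6.00) = 1.3185

Method 2 (Little's Law):
W = 1/(μ-λ) = 1/6.00 = 0.1667
Wq = W - 1/μ = 0.1667 - 0.05587 = 0.1108
Lq = λWq = 11.9 × 0.1108 = 1.3185 ✔ (matches Method 1)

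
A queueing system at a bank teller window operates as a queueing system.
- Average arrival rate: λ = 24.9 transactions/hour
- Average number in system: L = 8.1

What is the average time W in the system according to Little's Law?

Little's Law: L = λW, so W = L/λ
W = 8.1/24.9 = 0.3253 hours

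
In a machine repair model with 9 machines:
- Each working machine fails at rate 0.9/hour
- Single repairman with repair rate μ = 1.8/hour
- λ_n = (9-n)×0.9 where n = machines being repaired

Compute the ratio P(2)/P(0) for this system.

P(2)/P(0) = ∏_{i=0}^{2-1} λ_i/μ_{i+1}
= (9-0)×0.9/1.8 × (9-1)×0.9/1.8
= 18.0000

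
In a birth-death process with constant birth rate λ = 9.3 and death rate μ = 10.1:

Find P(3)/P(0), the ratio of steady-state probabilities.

For constant rates: P(n)/P(0) = (λ/μ)^n
P(3)/P(0) = (9.3/10.1)^3 = 0.9208^3 = 0.7807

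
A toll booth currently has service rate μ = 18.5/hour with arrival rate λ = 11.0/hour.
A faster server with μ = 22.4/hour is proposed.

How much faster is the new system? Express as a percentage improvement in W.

System 1: ρ₁ = 11.0/18.5 = 0.5946, W₁ = 1/(18.5-11.0) = 0.13333
System 2: ρ₂ = 11.0/22.4 = 0.4911, W₂ = 1/(22.4-11.0) = 0.087719
Improvement: (W₁-W₂)/W₁ = (0.13333-0.087719)/0.13333 = 34.21%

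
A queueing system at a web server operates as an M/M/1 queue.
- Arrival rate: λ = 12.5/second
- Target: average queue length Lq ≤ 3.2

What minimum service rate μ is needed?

For M/M/1: Lq = λ²/(μ(μ-λ))
Need Lq ≤ 3.2, i.e. μ(μ-λ) ≥ λ²/3.2
μ² - 12.5μ - 156.25/3.2 ≥ 0  →  μ² - 12.5μ - 48.82812 ≥ 0
Quadratic formula (positive root): μ = [λ + √(λ² + 4×48.82812)]/2
Discriminant: 156.25 + 4×48.82812 = 351.5625, √351.5625 = 18.7500
μ ≥ (12.5 + 18.7500)/2 = 15.6250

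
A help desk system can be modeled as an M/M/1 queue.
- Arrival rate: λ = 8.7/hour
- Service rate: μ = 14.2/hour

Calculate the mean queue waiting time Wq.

First, compute utilization: ρ = λ/μ = 8.7/14.2 = 0.6127
For M/M/1: Wq = λ/(μ(μ-λ))
Wq = 8.7/(14.2 × (14.2-8.7))
Wq = 8.7/(14.2 × 5.50)
Wq = 0.1114 hours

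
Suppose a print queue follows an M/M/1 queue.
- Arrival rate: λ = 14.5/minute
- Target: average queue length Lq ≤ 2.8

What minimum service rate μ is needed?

For M/M/1: Lq = λ²/(μ(μ-λ))
Need Lq ≤ 2.8, i.e. μ(μ-λ) ≥ λ²/2.8
μ² - 14.5μ - 210.25/2.8 ≥ 0  →  μ² - 14.5μ - 75.089286 ≥ 0
Quadratic formula (positive root): μ = [λ + √(λ² + 4×75.089286)]/2
Discriminant: 210.25 + 4×75.089286 = 510.6071, √510.6071 = 22.5966
μ ≥ (14.5 + 22.5966)/2 = 18.5483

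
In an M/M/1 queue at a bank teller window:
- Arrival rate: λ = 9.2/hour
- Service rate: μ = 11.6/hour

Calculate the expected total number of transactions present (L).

ρ = λ/μ = 9.2/11.6 = 0.7931
For M/M/1: L = λ/(μ-λ)
L = 9.2/(11.6-9.2) = 9.2/2.40
L = 3.8333 transactions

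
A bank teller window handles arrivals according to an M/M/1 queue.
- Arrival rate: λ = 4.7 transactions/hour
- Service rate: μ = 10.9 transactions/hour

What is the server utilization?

Server utilization: ρ = λ/μ
ρ = 4.7/10.9 = 0.4312
The server is busy 43.12% of the time.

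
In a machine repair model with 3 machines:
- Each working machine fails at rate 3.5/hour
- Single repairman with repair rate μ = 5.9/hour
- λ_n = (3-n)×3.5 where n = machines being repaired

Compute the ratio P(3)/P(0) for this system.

P(3)/P(0) = ∏_{i=0}^{3-1} λ_i/μ_{i+1}
= (3-0)×3.5/5.9 × (3-1)×3.5/5.9 × (3-2)×3.5/5.9
= 1.2526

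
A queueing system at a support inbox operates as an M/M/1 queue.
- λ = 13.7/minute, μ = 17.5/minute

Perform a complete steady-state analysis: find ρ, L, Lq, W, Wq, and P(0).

Step 1: ρ = λ/μ = 13.7/17.5 = 0.7829
Step 2: L = λ/(μ-λ) = 13.7/3.80 = 3.6053
Step 3: Lq = λ²/(μ(μ-λ)) = 187.69/(17.5×3.80) = 2.8224
Step 4: W = 1/(μ-λ) = 1/3.80 = 0.26316
Step 5: Wq = λ/(μ(μ-λ)) = 13.7/(17.5×3.80) = 0.2060
Step 6: P(0) = 1-ρ = 0.2171
Verify: L = λW = 13.7×0.26316 = 3.6053 ✔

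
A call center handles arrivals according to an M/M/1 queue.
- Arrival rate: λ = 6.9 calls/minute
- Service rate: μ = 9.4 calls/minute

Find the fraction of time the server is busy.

Server utilization: ρ = λ/μ
ρ = 6.9/9.4 = 0.7340
The server is busy 73.40% of the time.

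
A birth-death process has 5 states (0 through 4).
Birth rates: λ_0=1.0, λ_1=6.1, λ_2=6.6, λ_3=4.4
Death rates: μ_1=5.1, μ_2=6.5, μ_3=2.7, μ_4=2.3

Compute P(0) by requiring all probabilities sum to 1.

Ratios P(n)/P(0) = (λ₀···λₙ₋₁)/(μ₁···μₙ):
P(1)/P(0) = (1.0)/(5.1) = 0.1961
P(2)/P(0) = (1.0×6.1)/(5.1×6.5) = 0.1840
P(3)/P(0) = (1.0×6.1×6.6)/(5.1×6.5×2.7) = 0.4498
P(4)/P(0) = (1.0×6.1×6.6×4.4)/(5.1×6.5×2.7×2.3) = 0.8605

Normalization: ∑ P(n) = 1
P(0) × (1.0000 + 0.1961 + 0.1840 + 0.4498 + 0.8605) = 1
P(0) × 2.6904 = 1
P(0) = 1/2.6904 = 0.3717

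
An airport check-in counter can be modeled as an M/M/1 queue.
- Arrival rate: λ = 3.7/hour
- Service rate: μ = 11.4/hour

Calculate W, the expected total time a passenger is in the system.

First, compute utilization: ρ = λ/μ = 3.7/11.4 = 0.3246
For M/M/1: W = 1/(μ-λ)
W = 1/(11.4-3.7) = 1/7.70
W = 0.1299 hours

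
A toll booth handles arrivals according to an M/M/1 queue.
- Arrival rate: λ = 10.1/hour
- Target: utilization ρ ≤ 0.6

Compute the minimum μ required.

ρ = λ/μ, so μ = λ/ρ
μ ≥ 10.1/0.6 = 16.8333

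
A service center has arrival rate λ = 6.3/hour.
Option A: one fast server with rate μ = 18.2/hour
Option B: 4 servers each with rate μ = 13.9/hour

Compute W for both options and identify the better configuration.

Option A: single server μ = 18.2 (M/M/1)
  ρ_A = 6.3/18.2 = 0.3462
  W_A = 1/(μ-λ) = 1/(18.2-6.3) = 1/11.90 = 0.08403

Option B: 4 servers μ = 13.9 (M/M/4)
  ρ_B = λ/(cμ) = 6.3/(4×13.9) = 0.1133
  Offered load a = λ/μ = cρ = 6.3/13.9 = 0.4532
  P₀ = [ Σₙ₌₀^3 aⁿ/n! + a^4/(4!(1-ρ)) ]⁻¹
  Σ = a^0/0! + a^1/1! + a^2/2! + a^3/3! = 1.0000 + 0.45324 + 0.10271 + 0.015518 = 1.5715
  a^4/(4!(1-ρ)) = 0.04220/(24 × 0.8867) = 0.001983
  P₀ = 1/(1.5715 + 0.001983) = 0.6355
  Lq = P₀·a^4·ρ / (4!(1-ρ)²) = 0.6355 × 0.04220 × 0.1133 / (24 × 0.7862) = 0.0001610
  Wq_B = Lq/λ = 0.0001610/6.3 = 0.00002556
  W_B = Wq_B + 1/μ = 0.00002556 + 0.07194 = 0.07197

Since W_B = 0.07197 < W_A = 0.08403, Option B (multiple servers) has the shorter time in system.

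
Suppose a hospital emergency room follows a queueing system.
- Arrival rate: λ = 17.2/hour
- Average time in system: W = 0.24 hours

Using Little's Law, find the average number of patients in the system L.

Little's Law: L = λW
L = 17.2 × 0.24 = 4.1280 patients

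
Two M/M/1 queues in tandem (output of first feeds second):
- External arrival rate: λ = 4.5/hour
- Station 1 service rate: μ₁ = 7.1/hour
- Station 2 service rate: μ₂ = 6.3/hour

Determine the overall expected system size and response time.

By Jackson's theorem, each station behaves as independent M/M/1.
Station 1: ρ₁ = 4.5/7.1 = 0.6338, L₁ = ρ₁/(1-ρ₁) = λ/(μ₁-λ) = 4.5/2.60 = 1.7308
Station 2: ρ₂ = 4.5/6.3 = 0.7143, L₂ = ρ₂/(1-ρ₂) = λ/(μ₂-λ) = 4.5/1.80 = 2.5000
Total: L = L₁ + L₂ = 1.7308 + 2.5000 = 4.2308
W = L/λ = 4.2308/4.5 = 0.9402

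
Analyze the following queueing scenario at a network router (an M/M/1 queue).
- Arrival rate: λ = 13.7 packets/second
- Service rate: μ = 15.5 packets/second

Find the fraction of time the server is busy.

Server utilization: ρ = λ/μ
ρ = 13.7/15.5 = 0.8839
The server is busy 88.39% of the time.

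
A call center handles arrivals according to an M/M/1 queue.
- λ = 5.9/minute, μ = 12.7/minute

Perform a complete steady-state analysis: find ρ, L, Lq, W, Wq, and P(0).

Step 1: ρ = λ/μ = 5.9/12.7 = 0.4646
Step 2: L = λ/(μ-λ) = 5.9/6.80 = 0.8676
Step 3: Lq = λ²/(μ(μ-λ)) = 34.81/(12.7×6.80) = 0.4031
Step 4: W = 1/(μ-λ) = 1/6.80 = 0.147059
Step 5: Wq = λ/(μ(μ-λ)) = 5.9/(12.7×6.80) = 0.06832
Step 6: P(0) = 1-ρ = 0.5354
Verify: L = λW = 5.9×0.147059 = 0.8676 ✔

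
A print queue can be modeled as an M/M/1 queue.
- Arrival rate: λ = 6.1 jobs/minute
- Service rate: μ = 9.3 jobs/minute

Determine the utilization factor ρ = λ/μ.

Server utilization: ρ = λ/μ
ρ = 6.1/9.3 = 0.6559
The server is busy 65.59% of the time.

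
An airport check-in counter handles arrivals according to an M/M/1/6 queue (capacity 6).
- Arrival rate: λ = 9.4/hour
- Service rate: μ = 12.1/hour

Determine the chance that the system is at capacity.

ρ = λ/μ = 9.4/12.1 = 0.77686
P₀ = (1-ρ)/(1-ρ^(K+1)) = (1-0.77686)/(1-0.77686^7) = 0.2231/0.8292 = 0.2691
P_K = P₀×ρ^K = 0.2691 × 0.77686^6 = 0.2691 × 0.2198 = 0.05915
Blocking probability = 5.92%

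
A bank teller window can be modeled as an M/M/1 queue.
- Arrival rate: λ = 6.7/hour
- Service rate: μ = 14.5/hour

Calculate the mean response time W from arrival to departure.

First, compute utilization: ρ = λ/μ = 6.7/14.5 = 0.4621
For M/M/1: W = 1/(μ-λ)
W = 1/(14.5-6.7) = 1/7.80
W = 0.1282 hours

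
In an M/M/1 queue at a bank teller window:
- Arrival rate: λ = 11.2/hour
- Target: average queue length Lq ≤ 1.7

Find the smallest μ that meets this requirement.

For M/M/1: Lq = λ²/(μ(μ-λ))
Need Lq ≤ 1.7, i.e. μ(μ-λ) ≥ λ²/1.7
μ² - 11.2μ - 125.44/1.7 ≥ 0  →  μ² - 11.2μ - 73.788235 ≥ 0
Quadratic formula (positive root): μ = [λ + √(λ² + 4×73.788235)]/2
Discriminant: 125.44 + 4×73.788235 = 420.5929, √420.5929 = 20.5084
μ ≥ (11.2 + 20.5084)/2 = 15.8542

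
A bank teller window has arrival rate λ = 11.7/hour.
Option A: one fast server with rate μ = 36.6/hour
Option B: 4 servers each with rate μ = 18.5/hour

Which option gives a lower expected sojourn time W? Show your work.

Option A: single server μ = 36.6 (M/M/1)
  ρ_A = 11.7/36.6 = 0.3197
  W_A = 1/(μ-λ) = 1/(36.6-11.7) = 1/24.90 = 0.04016

Option B: 4 servers μ = 18.5 (M/M/4)
  ρ_B = λ/(cμ) = 11.7/(4×18.5) = 0.1581
  Offered load a = λ/μ = cρ = 11.7/18.5 = 0.6324
  P₀ = [ Σₙ₌₀^3 aⁿ/n! + a^4/(4!(1-ρ)) ]⁻¹
  Σ = a^0/0! + a^1/1! + a^2/2! + a^3/3! = 1.0000 + 0.6324 + 0.2000 + 0.04216 = 1.8746
  a^4/(4!(1-ρ)) = 0.15998/(24 × 0.84189) = 0.007918
  P₀ = 1/(1.8746 + 0.007918) = 0.5312
  Lq = P₀·a^4·ρ / (4!(1-ρ)²) = 0.5312 × 0.1600 × 0.1581 / (24 × 0.7088) = 0.0007899
  Wq_B = Lq/λ = 0.0007899/11.7 = 0.00006751
  W_B = Wq_B + 1/μ = 0.00006751 + 0.05405 = 0.05412

Since W_A = 0.04016 < W_B = 0.05412, Option A (single fast server) has the shorter time in system.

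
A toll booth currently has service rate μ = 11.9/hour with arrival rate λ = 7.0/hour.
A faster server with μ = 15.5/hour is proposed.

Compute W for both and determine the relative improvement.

System 1: ρ₁ = 7.0/11.9 = 0.5882, W₁ = 1/(11.9-7.0) = 0.20408
System 2: ρ₂ = 7.0/15.5 = 0.4516, W₂ = 1/(15.5-7.0) = 0.11765
Improvement: (W₁-W₂)/W₁ = (0.20408-0.11765)/0.20408 = 42.35%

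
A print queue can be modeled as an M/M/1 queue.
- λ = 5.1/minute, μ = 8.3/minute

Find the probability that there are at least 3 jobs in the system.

ρ = λ/μ = 5.1/8.3 = 0.6145
P(N ≥ n) = ρⁿ
P(N ≥ 3) = 0.6145^3
P(N ≥ 3) = 0.2320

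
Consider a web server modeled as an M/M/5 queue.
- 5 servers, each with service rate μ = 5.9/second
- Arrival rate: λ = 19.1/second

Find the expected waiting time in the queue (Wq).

Traffic intensity: ρ = λ/(cμ) = 19.1/(5×5.9) = 0.6475
Since ρ = 0.6475 < 1, system is stable.
Offered load a = λ/μ = cρ = 19.1/5.9 = 3.2373
P₀ = [ Σₙ₌₀^4 aⁿ/n! + a^5/(5!(1-ρ)) ]⁻¹
Σ = a^0/0! + a^1/1! + a^2/2! + a^3/3! + a^4/4! = 1.0000 + 3.2373 + 5.2400 + 5.6545 + 4.5763 = 19.7081
a^5/(5!(1-ρ)) = 355.5550/(120 × 0.3525424) = 8.4045
P₀ = 1/(19.7081 + 8.4045) = 0.03557
Lq = P₀·a^5·ρ / (5!(1-ρ)²) = 0.0355712 × 355.5550 × 0.647458 / (120 × 0.124286) = 0.5491
Wq = Lq/λ = 0.5491/19.1 = 0.02875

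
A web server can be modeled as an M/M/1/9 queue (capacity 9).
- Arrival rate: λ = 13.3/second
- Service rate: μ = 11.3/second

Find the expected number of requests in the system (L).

ρ = λ/μ = 13.3/11.3 = 1.1770
P₀ = (1-ρ)/(1-ρ^(K+1)) = (1-1.1770)/(1-1.1770^10) = -0.1770/-4.1023 = 0.04315
P_K = P₀×ρ^K = 0.043147 × 1.1770^9 = 0.043147 × 4.3350 = 0.1870
L = ρ[1 - (K+1)ρ^K + Kρ^(K+1)] / [(1-ρ)(1-ρ^(K+1))]
L = 1.1770 × (1 - 10×4.33499 + 9×5.10228) / ((1 - 1.1770) × (1 - 5.10228)) = 5.7879 requests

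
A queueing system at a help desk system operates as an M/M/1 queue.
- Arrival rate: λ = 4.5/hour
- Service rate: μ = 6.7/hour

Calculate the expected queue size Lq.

ρ = λ/μ = 4.5/6.7 = 0.6716
For M/M/1: Lq = λ²/(μ(μ-λ))
Lq = 20.25/(6.7 × 2.20)
Lq = 1.3738 tickets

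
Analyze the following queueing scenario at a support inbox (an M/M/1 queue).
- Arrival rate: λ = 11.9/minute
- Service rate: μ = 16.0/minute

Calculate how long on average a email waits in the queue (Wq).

First, compute utilization: ρ = λ/μ = 11.9/16.0 = 0.7438
For M/M/1: Wq = λ/(μ(μ-λ))
Wq = 11.9/(16.0 × (16.0-11.9))
Wq = 11.9/(16.0 × 4.10)
Wq = 0.1814 minutes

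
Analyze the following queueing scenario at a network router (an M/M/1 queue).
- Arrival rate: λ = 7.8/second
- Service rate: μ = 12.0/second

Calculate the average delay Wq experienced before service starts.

First, compute utilization: ρ = λ/μ = 7.8/12.0 = 0.6500
For M/M/1: Wq = λ/(μ(μ-λ))
Wq = 7.8/(12.0 × (12.0-7.8))
Wq = 7.8/(12.0 × 4.20)
Wq = 0.1548 seconds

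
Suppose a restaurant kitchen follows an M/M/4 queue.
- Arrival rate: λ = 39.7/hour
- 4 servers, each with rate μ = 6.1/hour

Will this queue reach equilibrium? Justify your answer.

Stability requires ρ = λ/(cμ) < 1
ρ = 39.7/(4 × 6.1) = 39.7/24.40 = 1.6270
Since 1.6270 ≥ 1, the system is UNSTABLE.
Need c > λ/μ = 39.7/6.1 = 6.51.
Minimum servers needed: c = 7.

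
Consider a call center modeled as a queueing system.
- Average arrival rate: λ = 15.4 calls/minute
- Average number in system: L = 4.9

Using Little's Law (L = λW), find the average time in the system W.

Little's Law: L = λW, so W = L/λ
W = 4.9/15.4 = 0.3182 minutes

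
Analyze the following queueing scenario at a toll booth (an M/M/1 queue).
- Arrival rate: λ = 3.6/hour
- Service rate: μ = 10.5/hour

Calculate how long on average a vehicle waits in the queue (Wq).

First, compute utilization: ρ = λ/μ = 3.6/10.5 = 0.3429
For M/M/1: Wq = λ/(μ(μ-λ))
Wq = 3.6/(10.5 × (10.5-3.6))
Wq = 3.6/(10.5 × 6.90)
Wq = 0.04969 hours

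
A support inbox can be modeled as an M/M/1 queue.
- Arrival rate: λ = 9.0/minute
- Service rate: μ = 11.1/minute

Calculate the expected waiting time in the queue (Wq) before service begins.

First, compute utilization: ρ = λ/μ = 9.0/11.1 = 0.8108
For M/M/1: Wq = λ/(μ(μ-λ))
Wq = 9.0/(11.1 × (11.1-9.0))
Wq = 9.0/(11.1 × 2.10)
Wq = 0.3861 minutes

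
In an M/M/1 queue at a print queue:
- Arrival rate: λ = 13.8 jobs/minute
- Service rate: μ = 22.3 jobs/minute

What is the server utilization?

Server utilization: ρ = λ/μ
ρ = 13.8/22.3 = 0.6188
The server is busy 61.88% of the time.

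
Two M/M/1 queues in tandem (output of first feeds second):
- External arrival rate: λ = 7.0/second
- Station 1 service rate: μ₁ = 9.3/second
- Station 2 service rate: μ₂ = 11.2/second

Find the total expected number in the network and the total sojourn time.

By Jackson's theorem, each station behaves as independent M/M/1.
Station 1: ρ₁ = 7.0/9.3 = 0.7527, L₁ = ρ₁/(1-ρ₁) = λ/(μ₁-λ) = 7.0/2.30 = 3.043478
Station 2: ρ₂ = 7.0/11.2 = 0.6250, L₂ = ρ₂/(1-ρ₂) = λ/(μ₂-λ) = 7.0/4.20 = 1.666667
Total: L = L₁ + L₂ = 3.043478 + 1.666667 = 4.7101
W = L/λ = 4.7101/7.0 = 0.6729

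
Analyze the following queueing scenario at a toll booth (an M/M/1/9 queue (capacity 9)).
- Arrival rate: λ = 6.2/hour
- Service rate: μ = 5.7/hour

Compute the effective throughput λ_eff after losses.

ρ = λ/μ = 6.2/5.7 = 1.08772
P₀ = (1-ρ)/(1-ρ^(K+1)) = (1-1.08772)/(1-1.08772^10) = -0.08772/-1.3183 = 0.06654
P_K = P₀×ρ^K = 0.06654 × 1.08772^9 = 0.06654 × 2.1313 = 0.1418
λ_eff = λ(1-P_K) = 6.2 × (1 - 0.14182) = 6.2 × 0.85818 = 5.3207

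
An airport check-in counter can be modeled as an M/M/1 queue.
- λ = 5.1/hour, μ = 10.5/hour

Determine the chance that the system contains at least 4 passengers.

ρ = λ/μ = 5.1/10.5 = 0.48571
P(N ≥ n) = ρⁿ
P(N ≥ 4) = 0.48571^4
P(N ≥ 4) = 0.05566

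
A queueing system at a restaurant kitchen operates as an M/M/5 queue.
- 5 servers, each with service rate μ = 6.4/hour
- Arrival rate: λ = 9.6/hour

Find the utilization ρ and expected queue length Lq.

Traffic intensity: ρ = λ/(cμ) = 9.6/(5×6.4) = 0.3000
Since ρ = 0.3000 < 1, system is stable.
Offered load a = λ/μ = cρ = 9.6/6.4 = 1.5000
P₀ = [ Σₙ₌₀^4 aⁿ/n! + a^5/(5!(1-ρ)) ]⁻¹
Σ = a^0/0! + a^1/1! + a^2/2! + a^3/3! + a^4/4! = 1.0000 + 1.5000 + 1.1250 + 0.5625 + 0.2109 = 4.3984
a^5/(5!(1-ρ)) = 7.5937/(120 × 0.7000) = 0.09040
P₀ = 1/(4.3984 + 0.09040) = 0.2228
Lq = P₀·a^5·ρ / (5!(1-ρ)²) = 0.22277 × 7.5937 × 0.30000 / (120 × 0.49000) = 0.008631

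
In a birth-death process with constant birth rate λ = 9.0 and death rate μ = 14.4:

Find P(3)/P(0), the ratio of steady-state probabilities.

For constant rates: P(n)/P(0) = (λ/μ)^n
P(3)/P(0) = (9.0/14.4)^3 = 0.6250^3 = 0.2441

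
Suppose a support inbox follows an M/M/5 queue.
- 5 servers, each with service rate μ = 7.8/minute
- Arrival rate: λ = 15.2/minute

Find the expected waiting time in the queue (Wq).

Traffic intensity: ρ = λ/(cμ) = 15.2/(5×7.8) = 0.3897
Since ρ = 0.3897 < 1, system is stable.
Offered load a = λ/μ = cρ = 15.2/7.8 = 1.9487
P₀ = [ Σₙ₌₀^4 aⁿ/n! + a^5/(5!(1-ρ)) ]⁻¹
Σ = a^0/0! + a^1/1! + a^2/2! + a^3/3! + a^4/4! = 1.00000 + 1.94872 + 1.89875 + 1.23338 + 0.600876 = 6.6817
a^5/(5!(1-ρ)) = 28.1025/(120 × 0.61026) = 0.3838
P₀ = 1/(6.6817 + 0.3838) = 0.1415
Lq = P₀·a^5·ρ / (5!(1-ρ)²) = 0.14153 × 28.1025 × 0.38974 / (120 × 0.37241) = 0.03469
Wq = Lq/λ = 0.03469/15.2 = 0.002282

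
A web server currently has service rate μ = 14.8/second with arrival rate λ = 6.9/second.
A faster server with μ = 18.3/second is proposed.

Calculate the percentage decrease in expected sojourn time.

System 1: ρ₁ = 6.9/14.8 = 0.4662, W₁ = 1/(14.8-6.9) = 0.12658
System 2: ρ₂ = 6.9/18.3 = 0.3770, W₂ = 1/(18.3-6.9) = 0.087719
Improvement: (W₁-W₂)/W₁ = (0.12658-0.087719)/0.12658 = 30.70%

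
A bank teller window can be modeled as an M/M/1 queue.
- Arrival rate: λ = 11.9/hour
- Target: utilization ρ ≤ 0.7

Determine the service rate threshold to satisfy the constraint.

ρ = λ/μ, so μ = λ/ρ
μ ≥ 11.9/0.7 = 17.0000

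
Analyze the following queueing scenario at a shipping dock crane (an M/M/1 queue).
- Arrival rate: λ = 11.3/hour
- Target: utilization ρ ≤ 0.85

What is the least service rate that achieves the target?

ρ = λ/μ, so μ = λ/ρ
μ ≥ 11.3/0.85 = 13.2941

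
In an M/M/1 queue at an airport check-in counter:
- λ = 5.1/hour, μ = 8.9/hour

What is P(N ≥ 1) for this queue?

ρ = λ/μ = 5.1/8.9 = 0.5730
P(N ≥ n) = ρⁿ
P(N ≥ 1) = 0.5730^1
P(N ≥ 1) = 0.5730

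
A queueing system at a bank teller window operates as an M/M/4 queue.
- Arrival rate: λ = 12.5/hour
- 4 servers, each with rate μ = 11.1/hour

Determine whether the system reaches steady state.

Stability requires ρ = λ/(cμ) < 1
ρ = 12.5/(4 × 11.1) = 12.5/44.40 = 0.2815
Since 0.2815 < 1, the system is STABLE.
The servers are busy 28.15% of the time.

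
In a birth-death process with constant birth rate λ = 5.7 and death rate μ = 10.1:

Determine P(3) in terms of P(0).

For constant rates: P(n)/P(0) = (λ/μ)^n
P(3)/P(0) = (5.7/10.1)^3 = 0.56436^3 = 0.1797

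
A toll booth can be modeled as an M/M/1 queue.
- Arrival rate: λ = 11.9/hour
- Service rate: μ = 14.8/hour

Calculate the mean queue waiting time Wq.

First, compute utilization: ρ = λ/μ = 11.9/14.8 = 0.8041
For M/M/1: Wq = λ/(μ(μ-λ))
Wq = 11.9/(14.8 × (14.8-11.9))
Wq = 11.9/(14.8 × 2.90)
Wq = 0.2773 hours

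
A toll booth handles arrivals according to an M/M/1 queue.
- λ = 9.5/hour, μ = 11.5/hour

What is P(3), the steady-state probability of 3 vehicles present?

ρ = λ/μ = 9.5/11.5 = 0.8261
P(n) = (1-ρ)ρⁿ
P(3) = (1-0.8261) × 0.8261^3
P(3) = 0.1739 × 0.5638
P(3) = 0.09804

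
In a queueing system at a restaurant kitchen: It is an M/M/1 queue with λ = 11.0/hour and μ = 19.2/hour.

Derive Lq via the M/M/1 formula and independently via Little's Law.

Method 1 (direct): Lq = λ²/(μ(μ-λ)) = 121.00/(19.2 × 8.20) = 0.7685

Method 2 (Little's Law):
W = 1/(μ-λ) = 1/8.20 = 0.121951
Wq = W - 1/μ = 0.121951 - 0.0520833 = 0.069868
Lq = λWq = 11.0 × 0.069868 = 0.7685 ✔ (matches Method 1)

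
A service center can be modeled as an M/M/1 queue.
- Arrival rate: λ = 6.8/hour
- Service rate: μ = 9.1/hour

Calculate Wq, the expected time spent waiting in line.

First, compute utilization: ρ = λ/μ = 6.8/9.1 = 0.7473
For M/M/1: Wq = λ/(μ(μ-λ))
Wq = 6.8/(9.1 × (9.1-6.8))
Wq = 6.8/(9.1 × 2.30)
Wq = 0.3249 hours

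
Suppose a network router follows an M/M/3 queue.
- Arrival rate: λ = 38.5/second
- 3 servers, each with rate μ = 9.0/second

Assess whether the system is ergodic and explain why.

Stability requires ρ = λ/(cμ) < 1
ρ = 38.5/(3 × 9.0) = 38.5/27.00 = 1.4259
Since 1.4259 ≥ 1, the system is UNSTABLE.
Need c > λ/μ = 38.5/9.0 = 4.28.
Minimum servers needed: c = 5.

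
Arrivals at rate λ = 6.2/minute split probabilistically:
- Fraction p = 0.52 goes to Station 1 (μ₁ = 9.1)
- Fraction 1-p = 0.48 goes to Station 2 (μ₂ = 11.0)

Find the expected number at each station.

Effective rates: λ₁ = 6.2×0.52 = 3.224, λ₂ = 6.2×0.48 = 2.976
Station 1: ρ₁ = 3.224/9.1 = 0.3543, L₁ = ρ₁/(1-ρ₁) = 0.3543/(1-0.3543) = 0.5487
Station 2: ρ₂ = 2.976/11.0 = 0.27055, L₂ = ρ₂/(1-ρ₂) = 0.27055/(1-0.27055) = 0.3709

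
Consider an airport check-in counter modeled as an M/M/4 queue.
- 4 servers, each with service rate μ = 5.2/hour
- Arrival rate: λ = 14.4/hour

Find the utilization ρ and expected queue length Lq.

Traffic intensity: ρ = λ/(cμ) = 14.4/(4×5.2) = 0.6923
Since ρ = 0.6923 < 1, system is stable.
Offered load a = λ/μ = cρ = 14.4/5.2 = 2.7692
P₀ = [ Σₙ₌₀^3 aⁿ/n! + a^4/(4!(1-ρ)) ]⁻¹
Σ = a^0/0! + a^1/1! + a^2/2! + a^3/3! = 1.0000 + 2.7692 + 3.8343 + 3.5394 = 11.1429
a^4/(4!(1-ρ)) = 58.8080/(24 × 0.30769) = 7.9636
P₀ = 1/(11.1429 + 7.9636) = 0.05234
Lq = P₀·a^4·ρ / (4!(1-ρ)²) = 0.052338 × 58.8080 × 0.69231 / (24 × 0.094675) = 0.9378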